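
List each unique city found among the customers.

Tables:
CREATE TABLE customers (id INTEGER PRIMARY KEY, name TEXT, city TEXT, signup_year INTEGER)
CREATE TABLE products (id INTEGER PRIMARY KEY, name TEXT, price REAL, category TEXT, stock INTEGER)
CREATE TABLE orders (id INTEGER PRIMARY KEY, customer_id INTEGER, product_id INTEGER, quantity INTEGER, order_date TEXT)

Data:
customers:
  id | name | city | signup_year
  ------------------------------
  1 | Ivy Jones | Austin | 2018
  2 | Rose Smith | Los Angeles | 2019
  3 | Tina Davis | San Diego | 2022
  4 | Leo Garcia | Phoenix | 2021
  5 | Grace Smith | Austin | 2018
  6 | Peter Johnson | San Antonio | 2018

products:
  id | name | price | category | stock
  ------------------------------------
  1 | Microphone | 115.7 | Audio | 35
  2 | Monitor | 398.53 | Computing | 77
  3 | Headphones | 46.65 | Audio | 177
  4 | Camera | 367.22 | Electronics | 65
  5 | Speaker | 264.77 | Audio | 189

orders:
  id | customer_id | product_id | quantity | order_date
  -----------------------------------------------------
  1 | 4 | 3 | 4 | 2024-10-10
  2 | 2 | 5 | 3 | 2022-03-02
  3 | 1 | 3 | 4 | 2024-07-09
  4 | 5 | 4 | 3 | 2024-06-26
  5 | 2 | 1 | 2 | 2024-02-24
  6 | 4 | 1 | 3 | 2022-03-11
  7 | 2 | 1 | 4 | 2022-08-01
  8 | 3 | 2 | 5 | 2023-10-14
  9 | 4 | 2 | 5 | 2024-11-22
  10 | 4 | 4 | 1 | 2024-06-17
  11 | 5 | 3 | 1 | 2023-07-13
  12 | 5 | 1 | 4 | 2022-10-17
SELECT DISTINCT city FROM customers

Execution result:
city
Austin
Los Angeles
San Diego
Phoenix
San Antonio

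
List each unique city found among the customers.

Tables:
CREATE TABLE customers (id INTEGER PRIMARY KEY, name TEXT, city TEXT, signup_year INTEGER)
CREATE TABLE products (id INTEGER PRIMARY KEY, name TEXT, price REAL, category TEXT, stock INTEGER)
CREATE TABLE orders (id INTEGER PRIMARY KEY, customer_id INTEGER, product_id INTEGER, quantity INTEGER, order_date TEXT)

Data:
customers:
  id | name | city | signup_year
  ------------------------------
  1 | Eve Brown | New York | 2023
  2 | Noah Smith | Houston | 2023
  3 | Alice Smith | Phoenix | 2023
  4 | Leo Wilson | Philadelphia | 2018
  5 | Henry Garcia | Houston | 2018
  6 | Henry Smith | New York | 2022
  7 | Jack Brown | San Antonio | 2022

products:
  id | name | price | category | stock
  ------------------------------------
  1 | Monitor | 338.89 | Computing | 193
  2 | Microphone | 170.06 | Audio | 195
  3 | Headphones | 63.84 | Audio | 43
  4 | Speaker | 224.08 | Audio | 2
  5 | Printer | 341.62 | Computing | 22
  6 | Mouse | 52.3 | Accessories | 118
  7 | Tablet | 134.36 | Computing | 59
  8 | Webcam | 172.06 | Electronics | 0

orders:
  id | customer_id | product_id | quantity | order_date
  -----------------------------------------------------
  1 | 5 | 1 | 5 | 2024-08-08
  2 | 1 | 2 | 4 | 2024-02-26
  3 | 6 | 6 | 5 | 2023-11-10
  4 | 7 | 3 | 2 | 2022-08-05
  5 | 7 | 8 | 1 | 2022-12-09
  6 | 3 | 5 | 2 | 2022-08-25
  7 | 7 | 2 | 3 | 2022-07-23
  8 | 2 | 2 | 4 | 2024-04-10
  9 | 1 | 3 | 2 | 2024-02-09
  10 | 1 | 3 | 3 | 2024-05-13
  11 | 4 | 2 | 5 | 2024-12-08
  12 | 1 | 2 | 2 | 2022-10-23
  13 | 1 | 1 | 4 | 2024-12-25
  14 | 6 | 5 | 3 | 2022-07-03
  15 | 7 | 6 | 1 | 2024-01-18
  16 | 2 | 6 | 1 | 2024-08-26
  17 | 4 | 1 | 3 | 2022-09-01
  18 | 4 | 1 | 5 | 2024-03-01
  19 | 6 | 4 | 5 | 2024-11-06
SELECT DISTINCT city FROM customers

Execution result:
city
New York
Houston
Phoenix
Philadelphia
San Antonio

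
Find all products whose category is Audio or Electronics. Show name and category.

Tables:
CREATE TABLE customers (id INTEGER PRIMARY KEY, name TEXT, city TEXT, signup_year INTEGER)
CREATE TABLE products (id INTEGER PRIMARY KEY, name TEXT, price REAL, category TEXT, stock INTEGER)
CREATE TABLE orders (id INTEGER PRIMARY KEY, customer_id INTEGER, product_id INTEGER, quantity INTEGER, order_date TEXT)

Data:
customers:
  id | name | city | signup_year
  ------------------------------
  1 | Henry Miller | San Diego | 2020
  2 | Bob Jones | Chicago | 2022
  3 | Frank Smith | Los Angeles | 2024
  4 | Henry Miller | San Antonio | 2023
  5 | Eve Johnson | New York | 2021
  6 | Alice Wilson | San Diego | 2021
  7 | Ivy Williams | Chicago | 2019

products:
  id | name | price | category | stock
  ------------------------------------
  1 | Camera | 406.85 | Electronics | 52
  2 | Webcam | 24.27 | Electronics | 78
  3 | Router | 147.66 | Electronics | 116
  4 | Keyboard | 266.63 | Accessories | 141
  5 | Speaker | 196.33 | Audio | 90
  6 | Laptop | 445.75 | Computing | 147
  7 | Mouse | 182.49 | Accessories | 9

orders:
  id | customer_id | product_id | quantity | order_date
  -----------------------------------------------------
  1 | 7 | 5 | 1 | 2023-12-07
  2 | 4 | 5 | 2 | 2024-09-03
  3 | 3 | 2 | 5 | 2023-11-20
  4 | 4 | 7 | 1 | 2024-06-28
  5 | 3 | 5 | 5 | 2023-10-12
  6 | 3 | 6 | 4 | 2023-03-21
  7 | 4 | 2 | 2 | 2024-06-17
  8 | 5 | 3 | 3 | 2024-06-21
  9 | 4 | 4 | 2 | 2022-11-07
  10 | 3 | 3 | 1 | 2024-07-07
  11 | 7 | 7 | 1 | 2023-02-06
SELECT name, category FROM products WHERE category IN ('Audio', 'Electronics')

Execution result:
name | category
Camera | Electronics
Webcam | Electronics
Router | Electronics
Speaker | Audio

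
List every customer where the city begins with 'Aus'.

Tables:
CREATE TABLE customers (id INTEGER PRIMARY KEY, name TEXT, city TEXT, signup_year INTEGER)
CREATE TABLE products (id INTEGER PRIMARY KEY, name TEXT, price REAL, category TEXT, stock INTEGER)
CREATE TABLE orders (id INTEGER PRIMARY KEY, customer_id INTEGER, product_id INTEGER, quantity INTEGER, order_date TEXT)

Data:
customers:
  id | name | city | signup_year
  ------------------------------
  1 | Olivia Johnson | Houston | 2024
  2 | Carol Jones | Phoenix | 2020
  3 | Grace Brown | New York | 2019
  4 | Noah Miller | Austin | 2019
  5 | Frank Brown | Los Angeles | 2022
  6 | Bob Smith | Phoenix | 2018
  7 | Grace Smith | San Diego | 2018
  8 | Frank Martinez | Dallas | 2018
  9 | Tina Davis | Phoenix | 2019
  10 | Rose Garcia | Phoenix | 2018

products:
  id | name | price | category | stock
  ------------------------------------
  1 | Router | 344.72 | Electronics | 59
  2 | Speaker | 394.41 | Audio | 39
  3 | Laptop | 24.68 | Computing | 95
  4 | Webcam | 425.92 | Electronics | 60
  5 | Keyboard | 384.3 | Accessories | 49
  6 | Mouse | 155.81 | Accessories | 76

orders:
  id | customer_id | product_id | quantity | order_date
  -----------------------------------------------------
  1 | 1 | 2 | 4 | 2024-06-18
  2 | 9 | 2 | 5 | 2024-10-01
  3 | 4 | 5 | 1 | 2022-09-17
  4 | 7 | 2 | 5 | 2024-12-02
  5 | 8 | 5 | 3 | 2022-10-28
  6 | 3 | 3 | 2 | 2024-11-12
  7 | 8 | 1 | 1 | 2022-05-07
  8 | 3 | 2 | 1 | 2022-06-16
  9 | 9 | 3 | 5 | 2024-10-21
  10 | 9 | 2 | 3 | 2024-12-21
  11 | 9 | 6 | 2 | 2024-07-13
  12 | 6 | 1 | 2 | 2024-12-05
SELECT name, city FROM customers WHERE city LIKE 'Aus%'

Execution result:
name | city
Noah Miller | Austin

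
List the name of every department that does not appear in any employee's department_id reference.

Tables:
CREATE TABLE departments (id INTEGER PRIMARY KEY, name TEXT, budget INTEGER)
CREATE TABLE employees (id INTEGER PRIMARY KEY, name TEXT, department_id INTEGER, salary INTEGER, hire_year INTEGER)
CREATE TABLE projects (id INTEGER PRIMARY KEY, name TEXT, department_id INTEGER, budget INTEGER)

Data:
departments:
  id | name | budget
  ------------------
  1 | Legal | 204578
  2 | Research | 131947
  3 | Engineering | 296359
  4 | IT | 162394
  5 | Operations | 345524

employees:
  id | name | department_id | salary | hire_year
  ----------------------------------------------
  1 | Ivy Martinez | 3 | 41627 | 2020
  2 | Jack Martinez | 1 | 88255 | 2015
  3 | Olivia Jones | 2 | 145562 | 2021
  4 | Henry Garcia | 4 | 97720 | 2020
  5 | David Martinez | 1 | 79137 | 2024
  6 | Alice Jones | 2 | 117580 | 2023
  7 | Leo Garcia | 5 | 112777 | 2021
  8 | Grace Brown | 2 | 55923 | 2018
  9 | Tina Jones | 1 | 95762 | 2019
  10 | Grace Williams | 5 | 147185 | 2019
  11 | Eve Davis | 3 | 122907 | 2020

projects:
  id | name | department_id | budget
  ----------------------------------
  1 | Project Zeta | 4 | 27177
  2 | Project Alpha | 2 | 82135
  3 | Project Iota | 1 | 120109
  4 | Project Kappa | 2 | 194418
SELECT p.name FROM departments p LEFT JOIN employees c ON c.department_id = p.id WHERE c.id IS NULL

Execution result:
(no rows)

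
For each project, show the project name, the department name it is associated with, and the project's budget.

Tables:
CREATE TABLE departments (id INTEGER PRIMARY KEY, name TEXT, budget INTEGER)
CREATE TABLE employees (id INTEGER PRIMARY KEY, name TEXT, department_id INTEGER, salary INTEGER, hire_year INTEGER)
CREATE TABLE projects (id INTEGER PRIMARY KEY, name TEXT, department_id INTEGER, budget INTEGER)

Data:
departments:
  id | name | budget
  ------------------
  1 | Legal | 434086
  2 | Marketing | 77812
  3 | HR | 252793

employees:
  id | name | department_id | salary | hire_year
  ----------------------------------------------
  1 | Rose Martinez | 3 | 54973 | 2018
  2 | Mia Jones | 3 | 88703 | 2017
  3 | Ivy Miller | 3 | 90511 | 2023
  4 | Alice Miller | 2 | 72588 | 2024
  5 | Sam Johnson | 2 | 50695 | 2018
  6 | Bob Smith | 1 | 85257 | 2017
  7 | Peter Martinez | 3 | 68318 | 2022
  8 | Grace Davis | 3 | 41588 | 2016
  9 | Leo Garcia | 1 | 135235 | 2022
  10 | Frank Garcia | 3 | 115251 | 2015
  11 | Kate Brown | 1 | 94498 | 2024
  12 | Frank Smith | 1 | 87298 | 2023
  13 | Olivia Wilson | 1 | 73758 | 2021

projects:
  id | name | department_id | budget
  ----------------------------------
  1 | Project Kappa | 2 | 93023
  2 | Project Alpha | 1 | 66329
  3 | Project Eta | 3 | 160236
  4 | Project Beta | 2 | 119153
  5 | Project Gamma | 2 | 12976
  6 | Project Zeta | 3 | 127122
SELECT c.name, p.name AS department, c.budget FROM projects c JOIN departments p ON c.department_id = p.id

Execution result:
name | department | budget
Project Kappa | Marketing | 93023
Project Alpha | Legal | 66329
Project Eta | HR | 160236
Project Beta | Marketing | 119153
Project Gamma | Marketing | 12976
Project Zeta | HR | 127122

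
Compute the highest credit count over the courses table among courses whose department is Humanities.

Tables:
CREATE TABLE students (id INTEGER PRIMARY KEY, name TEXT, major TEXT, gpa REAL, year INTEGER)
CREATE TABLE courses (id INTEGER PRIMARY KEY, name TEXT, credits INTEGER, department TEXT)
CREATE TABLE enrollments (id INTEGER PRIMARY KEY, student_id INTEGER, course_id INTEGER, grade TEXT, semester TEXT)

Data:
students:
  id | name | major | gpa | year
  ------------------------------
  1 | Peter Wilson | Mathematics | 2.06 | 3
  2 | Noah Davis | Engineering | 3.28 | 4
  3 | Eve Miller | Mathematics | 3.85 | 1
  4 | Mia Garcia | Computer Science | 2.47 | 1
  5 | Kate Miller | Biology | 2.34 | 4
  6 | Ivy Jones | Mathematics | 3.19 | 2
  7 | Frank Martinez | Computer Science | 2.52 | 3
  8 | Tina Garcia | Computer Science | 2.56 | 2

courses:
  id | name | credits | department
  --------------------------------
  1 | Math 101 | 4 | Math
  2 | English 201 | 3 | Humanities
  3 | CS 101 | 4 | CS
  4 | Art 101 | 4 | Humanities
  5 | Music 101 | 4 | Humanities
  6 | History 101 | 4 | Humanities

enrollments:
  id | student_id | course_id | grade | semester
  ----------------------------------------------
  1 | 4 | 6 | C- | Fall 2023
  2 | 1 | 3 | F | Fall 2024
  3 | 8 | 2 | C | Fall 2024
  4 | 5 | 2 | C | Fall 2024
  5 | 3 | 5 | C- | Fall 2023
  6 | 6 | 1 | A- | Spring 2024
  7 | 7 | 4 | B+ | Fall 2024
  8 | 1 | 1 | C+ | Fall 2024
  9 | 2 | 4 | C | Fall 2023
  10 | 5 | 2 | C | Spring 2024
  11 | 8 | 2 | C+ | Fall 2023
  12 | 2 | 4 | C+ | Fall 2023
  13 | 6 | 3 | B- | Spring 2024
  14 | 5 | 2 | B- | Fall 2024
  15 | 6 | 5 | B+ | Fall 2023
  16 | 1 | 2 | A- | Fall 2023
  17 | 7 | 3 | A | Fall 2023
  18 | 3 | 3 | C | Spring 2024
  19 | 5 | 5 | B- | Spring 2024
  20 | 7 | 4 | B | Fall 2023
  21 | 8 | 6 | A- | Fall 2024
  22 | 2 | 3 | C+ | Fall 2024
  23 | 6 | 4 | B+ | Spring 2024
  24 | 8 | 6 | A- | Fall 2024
SELECT MAX(credits) FROM courses WHERE department = 'Humanities'

Execution result:
4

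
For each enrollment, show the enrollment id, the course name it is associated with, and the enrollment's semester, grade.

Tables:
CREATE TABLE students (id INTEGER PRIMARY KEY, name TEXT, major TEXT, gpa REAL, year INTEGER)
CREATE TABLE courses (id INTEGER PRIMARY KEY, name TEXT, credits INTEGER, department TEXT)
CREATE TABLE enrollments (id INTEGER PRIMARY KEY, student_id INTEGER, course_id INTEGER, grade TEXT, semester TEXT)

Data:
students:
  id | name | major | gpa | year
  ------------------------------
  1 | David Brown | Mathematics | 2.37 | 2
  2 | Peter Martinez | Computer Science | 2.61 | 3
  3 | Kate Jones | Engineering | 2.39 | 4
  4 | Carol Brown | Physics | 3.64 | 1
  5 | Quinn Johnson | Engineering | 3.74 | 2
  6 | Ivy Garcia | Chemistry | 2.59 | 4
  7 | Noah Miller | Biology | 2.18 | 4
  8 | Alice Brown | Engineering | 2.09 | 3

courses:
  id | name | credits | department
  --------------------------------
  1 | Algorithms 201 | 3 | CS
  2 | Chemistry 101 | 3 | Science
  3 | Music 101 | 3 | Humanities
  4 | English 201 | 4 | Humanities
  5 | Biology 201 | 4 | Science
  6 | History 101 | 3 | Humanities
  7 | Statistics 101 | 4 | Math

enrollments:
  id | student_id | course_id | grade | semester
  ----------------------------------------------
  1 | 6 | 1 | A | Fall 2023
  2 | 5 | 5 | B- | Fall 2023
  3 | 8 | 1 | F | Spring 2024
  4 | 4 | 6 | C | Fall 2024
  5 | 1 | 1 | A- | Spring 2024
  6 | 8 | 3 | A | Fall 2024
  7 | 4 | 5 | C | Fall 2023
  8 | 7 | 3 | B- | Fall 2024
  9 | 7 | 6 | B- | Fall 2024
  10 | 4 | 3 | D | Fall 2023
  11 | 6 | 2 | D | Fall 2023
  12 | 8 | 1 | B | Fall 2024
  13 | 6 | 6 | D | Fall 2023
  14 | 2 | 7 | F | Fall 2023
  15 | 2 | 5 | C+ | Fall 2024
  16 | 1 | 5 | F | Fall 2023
SELECT c.id, p.name AS course, c.semester, c.grade FROM enrollments c JOIN courses p ON c.course_id = p.id

Execution result:
id | course | semester | grade
1 | Algorithms 201 | Fall 2023 | A
2 | Biology 201 | Fall 2023 | B-
3 | Algorithms 201 | Spring 2024 | F
4 | History 101 | Fall 2024 | C
5 | Algorithms 201 | Spring 2024 | A-
6 | Music 101 | Fall 2024 | A
7 | Biology 201 | Fall 2023 | C
8 | Music 101 | Fall 2024 | B-
9 | History 101 | Fall 2024 | B-
10 | Music 101 | Fall 2023 | D
11 | Chemistry 101 | Fall 2023 | D
12 | Algorithms 201 | Fall 2024 | B
13 | History 101 | Fall 2023 | D
14 | Statistics 101 | Fall 2023 | F
15 | Biology 201 | Fall 2024 | C+
16 | Biology 201 | Fall 2023 | F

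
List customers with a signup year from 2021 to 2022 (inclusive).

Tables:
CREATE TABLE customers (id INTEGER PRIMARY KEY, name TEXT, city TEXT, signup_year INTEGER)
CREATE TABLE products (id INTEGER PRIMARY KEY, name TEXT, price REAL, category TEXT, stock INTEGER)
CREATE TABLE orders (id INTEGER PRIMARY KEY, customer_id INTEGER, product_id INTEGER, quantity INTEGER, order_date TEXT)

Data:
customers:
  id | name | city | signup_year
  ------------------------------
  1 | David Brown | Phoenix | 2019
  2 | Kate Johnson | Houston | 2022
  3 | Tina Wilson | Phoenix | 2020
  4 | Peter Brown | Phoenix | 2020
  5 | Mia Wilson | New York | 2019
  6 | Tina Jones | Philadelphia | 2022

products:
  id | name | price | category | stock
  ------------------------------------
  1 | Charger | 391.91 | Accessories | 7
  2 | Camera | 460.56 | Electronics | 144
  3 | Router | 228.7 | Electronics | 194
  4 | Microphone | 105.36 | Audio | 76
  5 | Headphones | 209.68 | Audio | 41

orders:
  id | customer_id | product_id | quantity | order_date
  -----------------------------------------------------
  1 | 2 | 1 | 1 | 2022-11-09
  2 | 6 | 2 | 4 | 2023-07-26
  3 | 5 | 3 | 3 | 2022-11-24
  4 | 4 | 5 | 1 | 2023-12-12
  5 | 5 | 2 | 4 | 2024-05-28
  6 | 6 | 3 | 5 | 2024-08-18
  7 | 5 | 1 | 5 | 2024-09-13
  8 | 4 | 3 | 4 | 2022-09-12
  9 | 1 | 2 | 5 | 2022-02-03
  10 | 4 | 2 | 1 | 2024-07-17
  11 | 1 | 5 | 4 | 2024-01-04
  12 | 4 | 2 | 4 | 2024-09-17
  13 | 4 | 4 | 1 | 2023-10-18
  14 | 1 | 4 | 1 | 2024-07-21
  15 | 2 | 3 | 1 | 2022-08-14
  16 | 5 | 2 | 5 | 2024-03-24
SELECT name, signup_year FROM customers WHERE signup_year BETWEEN 2021 AND 2022

Execution result:
name | signup_year
Kate Johnson | 2022
Tina Jones | 2022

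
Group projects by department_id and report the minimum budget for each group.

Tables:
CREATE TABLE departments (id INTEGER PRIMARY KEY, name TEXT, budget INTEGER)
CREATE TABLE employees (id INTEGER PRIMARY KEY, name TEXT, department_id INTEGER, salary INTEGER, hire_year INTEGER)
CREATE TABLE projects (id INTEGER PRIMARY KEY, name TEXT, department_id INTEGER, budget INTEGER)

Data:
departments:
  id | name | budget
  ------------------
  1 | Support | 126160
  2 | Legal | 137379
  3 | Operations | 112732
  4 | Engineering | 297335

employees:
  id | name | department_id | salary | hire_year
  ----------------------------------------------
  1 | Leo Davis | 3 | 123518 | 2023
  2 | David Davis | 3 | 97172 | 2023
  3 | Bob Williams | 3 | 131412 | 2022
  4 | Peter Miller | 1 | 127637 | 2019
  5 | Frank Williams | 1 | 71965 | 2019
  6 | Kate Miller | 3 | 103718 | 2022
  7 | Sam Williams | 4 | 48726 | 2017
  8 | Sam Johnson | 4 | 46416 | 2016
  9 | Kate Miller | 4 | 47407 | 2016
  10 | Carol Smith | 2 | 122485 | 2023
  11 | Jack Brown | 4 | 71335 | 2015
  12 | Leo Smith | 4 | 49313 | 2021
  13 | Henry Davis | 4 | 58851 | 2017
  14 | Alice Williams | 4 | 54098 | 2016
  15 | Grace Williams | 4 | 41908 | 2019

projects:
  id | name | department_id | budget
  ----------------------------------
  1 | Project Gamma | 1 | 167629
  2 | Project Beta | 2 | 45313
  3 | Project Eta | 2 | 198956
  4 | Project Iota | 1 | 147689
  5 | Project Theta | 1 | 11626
SELECT department_id, MIN(budget) AS min_budget FROM projects GROUP BY department_id

Execution result:
department_id | min_budget
1 | 11626
2 | 45313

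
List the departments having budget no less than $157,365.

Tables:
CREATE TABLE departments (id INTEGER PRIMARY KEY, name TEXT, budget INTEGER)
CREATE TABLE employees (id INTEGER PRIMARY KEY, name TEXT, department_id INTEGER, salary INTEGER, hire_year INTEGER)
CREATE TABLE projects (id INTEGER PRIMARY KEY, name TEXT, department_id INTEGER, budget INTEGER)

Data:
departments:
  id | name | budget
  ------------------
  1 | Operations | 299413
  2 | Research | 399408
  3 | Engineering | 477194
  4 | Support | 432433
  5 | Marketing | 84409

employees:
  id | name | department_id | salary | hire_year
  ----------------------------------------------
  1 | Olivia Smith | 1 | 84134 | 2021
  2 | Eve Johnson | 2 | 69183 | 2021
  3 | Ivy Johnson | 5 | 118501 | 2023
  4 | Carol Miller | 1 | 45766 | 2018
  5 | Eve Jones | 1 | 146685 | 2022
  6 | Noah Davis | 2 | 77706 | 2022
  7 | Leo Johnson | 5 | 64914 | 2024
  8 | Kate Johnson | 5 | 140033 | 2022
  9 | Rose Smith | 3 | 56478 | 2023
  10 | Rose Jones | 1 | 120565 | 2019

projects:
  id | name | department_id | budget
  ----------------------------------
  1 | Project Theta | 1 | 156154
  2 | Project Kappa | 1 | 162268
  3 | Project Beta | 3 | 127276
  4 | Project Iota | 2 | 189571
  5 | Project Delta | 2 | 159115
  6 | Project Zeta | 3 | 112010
SELECT name, budget FROM departments WHERE budget >= 157365

Execution result:
name | budget
Operations | 299413
Research | 399408
Engineering | 477194
Support | 432433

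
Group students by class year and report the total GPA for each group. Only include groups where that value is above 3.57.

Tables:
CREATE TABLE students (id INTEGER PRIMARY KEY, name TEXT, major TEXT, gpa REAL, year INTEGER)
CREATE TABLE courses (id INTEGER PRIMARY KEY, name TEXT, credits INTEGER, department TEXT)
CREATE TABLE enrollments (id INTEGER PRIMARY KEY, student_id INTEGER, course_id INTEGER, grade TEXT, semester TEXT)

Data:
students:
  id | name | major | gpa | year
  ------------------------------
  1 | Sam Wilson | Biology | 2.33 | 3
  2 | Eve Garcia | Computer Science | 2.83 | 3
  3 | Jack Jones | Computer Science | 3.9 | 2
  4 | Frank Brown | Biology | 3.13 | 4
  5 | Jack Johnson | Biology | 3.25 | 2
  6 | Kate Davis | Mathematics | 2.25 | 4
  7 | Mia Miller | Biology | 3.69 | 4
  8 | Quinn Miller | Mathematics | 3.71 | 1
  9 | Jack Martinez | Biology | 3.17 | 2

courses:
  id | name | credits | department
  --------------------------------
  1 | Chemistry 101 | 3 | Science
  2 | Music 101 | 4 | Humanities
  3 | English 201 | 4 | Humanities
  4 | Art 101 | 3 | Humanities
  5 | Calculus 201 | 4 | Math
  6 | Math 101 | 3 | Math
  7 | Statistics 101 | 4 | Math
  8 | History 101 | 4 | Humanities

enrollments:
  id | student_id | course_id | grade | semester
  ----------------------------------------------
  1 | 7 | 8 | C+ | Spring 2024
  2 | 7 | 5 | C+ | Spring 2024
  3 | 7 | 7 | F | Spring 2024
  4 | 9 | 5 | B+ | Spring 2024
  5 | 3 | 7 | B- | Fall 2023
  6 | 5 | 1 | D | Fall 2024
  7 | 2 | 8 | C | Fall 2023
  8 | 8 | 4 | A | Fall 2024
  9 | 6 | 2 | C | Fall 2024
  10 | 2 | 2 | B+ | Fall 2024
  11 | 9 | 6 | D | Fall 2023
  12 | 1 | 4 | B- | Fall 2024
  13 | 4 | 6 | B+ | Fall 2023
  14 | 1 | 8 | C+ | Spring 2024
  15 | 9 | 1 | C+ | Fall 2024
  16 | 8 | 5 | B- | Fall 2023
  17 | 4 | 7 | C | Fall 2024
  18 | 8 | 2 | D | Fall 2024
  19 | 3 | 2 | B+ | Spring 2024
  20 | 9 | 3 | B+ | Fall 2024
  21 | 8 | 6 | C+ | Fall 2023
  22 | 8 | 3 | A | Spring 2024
SELECT year, SUM(gpa) AS sum_gpa FROM students GROUP BY year HAVING SUM(gpa) > 3.57

Execution result:
year | sum_gpa
1 | 3.71
2 | 10.32
3 | 5.16
4 | 9.07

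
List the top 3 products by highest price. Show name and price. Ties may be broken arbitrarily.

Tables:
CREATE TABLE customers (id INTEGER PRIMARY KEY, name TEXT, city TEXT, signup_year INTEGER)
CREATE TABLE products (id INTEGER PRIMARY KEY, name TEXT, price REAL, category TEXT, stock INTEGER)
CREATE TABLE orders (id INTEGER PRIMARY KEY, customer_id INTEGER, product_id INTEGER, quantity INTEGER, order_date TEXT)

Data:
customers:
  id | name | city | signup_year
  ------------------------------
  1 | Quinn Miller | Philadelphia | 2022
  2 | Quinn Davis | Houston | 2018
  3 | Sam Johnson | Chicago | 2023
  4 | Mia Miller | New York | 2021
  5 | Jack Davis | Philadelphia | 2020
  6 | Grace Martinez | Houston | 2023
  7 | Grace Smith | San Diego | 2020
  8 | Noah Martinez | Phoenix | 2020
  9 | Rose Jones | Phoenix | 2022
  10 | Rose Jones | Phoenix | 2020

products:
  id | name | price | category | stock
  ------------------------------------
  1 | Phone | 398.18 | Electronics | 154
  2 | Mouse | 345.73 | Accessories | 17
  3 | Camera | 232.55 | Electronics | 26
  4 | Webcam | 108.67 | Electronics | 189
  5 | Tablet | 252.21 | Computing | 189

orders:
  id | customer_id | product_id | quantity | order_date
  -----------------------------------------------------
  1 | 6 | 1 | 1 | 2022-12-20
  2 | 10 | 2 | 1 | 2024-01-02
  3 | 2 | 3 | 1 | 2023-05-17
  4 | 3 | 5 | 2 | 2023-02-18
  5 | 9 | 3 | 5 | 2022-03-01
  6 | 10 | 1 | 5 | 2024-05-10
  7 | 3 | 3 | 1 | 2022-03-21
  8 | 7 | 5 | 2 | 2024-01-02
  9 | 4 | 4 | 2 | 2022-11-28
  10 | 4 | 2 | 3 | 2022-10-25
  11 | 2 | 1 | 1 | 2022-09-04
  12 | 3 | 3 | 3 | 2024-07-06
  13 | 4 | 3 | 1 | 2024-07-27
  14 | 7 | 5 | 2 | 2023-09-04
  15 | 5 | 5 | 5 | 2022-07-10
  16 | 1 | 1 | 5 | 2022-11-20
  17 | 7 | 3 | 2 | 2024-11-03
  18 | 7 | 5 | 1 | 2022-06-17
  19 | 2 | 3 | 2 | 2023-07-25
SELECT name, price FROM products ORDER BY price DESC LIMIT 3

Execution result:
name | price
Phone | 398.18
Mouse | 345.73
Tablet | 252.21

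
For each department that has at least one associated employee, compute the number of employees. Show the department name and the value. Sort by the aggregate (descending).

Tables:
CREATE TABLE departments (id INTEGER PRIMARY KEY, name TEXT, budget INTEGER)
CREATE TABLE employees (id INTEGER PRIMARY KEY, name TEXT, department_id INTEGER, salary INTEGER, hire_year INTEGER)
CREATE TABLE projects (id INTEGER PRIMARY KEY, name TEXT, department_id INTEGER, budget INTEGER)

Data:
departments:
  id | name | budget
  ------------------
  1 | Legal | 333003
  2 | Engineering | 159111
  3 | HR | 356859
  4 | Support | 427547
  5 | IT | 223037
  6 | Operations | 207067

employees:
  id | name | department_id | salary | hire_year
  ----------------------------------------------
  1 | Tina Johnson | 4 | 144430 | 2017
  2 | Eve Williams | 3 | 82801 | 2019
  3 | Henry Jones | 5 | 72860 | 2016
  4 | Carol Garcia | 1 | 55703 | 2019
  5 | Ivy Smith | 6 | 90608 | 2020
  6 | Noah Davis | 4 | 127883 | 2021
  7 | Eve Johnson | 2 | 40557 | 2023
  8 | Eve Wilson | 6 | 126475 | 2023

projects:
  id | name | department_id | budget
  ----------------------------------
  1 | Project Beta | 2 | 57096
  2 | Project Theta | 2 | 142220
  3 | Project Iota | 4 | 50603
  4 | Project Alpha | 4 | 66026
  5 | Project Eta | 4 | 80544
SELECT p.name, COUNT(*) AS n FROM employees c JOIN departments p ON c.department_id = p.id GROUP BY p.id, p.name ORDER BY n DESC

Execution result:
name | n
Support | 2
Operations | 2
Legal | 1
Engineering | 1
HR | 1
IT | 1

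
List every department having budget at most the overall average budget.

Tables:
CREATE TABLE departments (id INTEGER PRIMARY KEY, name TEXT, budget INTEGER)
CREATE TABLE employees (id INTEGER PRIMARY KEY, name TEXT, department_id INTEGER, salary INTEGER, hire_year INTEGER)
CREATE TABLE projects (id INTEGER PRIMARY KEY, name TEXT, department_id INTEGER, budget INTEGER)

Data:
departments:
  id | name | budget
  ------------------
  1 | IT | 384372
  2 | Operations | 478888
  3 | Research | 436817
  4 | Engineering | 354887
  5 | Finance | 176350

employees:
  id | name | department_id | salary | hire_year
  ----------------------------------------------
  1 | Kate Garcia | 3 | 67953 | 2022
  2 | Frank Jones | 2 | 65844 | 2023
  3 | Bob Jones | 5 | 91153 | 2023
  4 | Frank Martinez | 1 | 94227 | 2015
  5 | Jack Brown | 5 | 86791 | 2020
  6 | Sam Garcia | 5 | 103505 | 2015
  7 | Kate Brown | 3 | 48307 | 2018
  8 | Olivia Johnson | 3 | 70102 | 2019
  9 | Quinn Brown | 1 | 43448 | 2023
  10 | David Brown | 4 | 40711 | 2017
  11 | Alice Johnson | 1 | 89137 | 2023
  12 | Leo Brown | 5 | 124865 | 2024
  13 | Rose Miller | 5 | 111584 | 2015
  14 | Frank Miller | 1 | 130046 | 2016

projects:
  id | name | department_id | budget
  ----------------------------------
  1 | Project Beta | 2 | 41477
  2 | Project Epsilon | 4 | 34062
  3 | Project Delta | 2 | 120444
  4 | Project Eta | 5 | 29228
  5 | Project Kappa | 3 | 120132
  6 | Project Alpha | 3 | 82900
SELECT name, budget FROM departments WHERE budget <= (SELECT AVG(budget) FROM departments)

Execution result:
name | budget
Engineering | 354887
Finance | 176350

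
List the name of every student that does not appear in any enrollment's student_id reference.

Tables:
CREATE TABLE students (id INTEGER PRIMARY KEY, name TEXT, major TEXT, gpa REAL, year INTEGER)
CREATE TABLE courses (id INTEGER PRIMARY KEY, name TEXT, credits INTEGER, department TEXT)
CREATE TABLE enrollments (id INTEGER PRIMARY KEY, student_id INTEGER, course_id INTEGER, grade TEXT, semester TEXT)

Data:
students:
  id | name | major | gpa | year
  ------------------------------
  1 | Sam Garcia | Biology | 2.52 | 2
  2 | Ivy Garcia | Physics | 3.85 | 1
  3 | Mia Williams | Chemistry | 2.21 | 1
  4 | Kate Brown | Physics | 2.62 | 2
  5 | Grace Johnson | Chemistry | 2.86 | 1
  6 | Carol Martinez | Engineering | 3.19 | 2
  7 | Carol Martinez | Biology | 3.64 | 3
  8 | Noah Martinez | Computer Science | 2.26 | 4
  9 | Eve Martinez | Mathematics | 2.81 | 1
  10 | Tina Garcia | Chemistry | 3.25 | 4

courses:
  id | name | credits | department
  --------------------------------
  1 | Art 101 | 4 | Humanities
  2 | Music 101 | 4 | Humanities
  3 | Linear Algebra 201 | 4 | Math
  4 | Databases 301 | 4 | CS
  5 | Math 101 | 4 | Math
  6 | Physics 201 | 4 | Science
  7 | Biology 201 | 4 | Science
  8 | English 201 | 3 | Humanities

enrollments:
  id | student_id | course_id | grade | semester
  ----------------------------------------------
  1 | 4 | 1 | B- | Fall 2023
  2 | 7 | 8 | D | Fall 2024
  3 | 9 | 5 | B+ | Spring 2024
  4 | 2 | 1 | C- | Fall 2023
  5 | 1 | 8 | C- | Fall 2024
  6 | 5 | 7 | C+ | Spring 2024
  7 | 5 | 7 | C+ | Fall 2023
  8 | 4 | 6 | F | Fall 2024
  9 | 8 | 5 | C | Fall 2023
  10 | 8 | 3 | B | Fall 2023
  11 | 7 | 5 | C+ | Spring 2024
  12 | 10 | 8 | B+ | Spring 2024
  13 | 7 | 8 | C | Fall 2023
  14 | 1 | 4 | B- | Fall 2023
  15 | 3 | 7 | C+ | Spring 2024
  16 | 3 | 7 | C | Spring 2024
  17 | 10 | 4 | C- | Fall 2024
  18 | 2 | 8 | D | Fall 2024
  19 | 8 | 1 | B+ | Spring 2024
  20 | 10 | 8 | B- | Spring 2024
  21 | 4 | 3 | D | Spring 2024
SELECT p.name FROM students p LEFT JOIN enrollments c ON c.student_id = p.id WHERE c.id IS NULL

Execution result:
Carol Martinez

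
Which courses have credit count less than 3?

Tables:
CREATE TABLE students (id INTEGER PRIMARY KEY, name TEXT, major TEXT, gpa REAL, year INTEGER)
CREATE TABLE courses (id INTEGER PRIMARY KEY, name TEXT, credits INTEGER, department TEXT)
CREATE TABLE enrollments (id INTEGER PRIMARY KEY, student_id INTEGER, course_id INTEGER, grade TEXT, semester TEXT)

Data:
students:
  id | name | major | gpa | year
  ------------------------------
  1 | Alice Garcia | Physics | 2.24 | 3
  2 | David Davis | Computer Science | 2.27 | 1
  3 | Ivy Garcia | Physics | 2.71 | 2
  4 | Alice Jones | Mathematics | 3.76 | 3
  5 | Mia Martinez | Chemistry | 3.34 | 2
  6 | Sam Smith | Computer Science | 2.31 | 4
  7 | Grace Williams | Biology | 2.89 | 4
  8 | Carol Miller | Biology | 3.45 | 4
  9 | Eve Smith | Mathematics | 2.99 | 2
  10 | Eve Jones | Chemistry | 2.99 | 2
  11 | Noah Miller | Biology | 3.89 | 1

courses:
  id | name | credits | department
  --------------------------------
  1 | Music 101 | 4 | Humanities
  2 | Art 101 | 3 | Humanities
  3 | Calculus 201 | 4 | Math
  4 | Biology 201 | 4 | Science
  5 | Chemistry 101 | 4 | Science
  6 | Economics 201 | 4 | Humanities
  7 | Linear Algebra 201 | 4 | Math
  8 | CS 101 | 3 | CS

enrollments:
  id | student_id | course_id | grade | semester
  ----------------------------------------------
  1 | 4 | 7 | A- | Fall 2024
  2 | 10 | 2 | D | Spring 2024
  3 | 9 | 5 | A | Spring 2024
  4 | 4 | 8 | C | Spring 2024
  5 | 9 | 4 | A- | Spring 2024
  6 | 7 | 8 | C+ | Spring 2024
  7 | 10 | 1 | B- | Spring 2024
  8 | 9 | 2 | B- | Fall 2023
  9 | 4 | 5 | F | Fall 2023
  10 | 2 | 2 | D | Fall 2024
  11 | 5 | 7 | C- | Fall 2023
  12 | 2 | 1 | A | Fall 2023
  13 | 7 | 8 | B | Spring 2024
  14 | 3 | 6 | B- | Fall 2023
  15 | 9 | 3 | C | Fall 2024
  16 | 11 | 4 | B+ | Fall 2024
SELECT name, credits FROM courses WHERE credits < 3

Execution result:
(no rows)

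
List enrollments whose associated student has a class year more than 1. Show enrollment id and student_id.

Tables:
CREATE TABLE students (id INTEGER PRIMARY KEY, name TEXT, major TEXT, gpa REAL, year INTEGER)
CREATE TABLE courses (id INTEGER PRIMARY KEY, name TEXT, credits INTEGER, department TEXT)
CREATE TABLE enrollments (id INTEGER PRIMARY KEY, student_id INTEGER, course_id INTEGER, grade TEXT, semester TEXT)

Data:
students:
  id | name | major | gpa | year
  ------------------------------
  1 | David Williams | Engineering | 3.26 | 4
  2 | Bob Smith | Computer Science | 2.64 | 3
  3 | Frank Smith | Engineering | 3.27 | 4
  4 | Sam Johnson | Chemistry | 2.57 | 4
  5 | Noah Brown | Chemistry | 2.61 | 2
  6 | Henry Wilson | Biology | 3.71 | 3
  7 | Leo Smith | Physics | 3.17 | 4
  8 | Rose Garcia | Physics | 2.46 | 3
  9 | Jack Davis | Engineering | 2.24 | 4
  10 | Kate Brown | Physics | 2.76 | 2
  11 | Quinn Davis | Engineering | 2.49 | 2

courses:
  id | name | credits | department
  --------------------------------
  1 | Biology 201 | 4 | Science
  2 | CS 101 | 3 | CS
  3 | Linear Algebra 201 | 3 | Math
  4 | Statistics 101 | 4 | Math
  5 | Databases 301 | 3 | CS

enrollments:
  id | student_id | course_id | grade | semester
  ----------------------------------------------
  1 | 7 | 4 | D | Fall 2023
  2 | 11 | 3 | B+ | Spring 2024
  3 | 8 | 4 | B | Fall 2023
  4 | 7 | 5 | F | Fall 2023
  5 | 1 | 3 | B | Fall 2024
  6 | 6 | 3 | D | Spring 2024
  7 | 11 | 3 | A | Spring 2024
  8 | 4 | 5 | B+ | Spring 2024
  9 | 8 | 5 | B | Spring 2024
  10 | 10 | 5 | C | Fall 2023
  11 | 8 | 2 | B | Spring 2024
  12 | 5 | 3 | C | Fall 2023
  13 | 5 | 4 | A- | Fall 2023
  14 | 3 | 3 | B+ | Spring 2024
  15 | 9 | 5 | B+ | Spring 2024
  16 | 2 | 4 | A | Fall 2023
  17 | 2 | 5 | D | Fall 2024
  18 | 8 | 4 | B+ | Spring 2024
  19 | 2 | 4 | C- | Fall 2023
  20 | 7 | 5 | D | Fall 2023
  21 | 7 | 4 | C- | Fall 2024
SELECT id, student_id FROM enrollments WHERE student_id IN (SELECT id FROM students WHERE year > 1)

Execution result:
id | student_id
1 | 7
2 | 11
3 | 8
4 | 7
5 | 1
6 | 6
7 | 11
8 | 4
9 | 8
10 | 10
11 | 8
12 | 5
13 | 5
14 | 3
15 | 9
16 | 2
17 | 2
18 | 8
19 | 2
20 | 7
21 | 7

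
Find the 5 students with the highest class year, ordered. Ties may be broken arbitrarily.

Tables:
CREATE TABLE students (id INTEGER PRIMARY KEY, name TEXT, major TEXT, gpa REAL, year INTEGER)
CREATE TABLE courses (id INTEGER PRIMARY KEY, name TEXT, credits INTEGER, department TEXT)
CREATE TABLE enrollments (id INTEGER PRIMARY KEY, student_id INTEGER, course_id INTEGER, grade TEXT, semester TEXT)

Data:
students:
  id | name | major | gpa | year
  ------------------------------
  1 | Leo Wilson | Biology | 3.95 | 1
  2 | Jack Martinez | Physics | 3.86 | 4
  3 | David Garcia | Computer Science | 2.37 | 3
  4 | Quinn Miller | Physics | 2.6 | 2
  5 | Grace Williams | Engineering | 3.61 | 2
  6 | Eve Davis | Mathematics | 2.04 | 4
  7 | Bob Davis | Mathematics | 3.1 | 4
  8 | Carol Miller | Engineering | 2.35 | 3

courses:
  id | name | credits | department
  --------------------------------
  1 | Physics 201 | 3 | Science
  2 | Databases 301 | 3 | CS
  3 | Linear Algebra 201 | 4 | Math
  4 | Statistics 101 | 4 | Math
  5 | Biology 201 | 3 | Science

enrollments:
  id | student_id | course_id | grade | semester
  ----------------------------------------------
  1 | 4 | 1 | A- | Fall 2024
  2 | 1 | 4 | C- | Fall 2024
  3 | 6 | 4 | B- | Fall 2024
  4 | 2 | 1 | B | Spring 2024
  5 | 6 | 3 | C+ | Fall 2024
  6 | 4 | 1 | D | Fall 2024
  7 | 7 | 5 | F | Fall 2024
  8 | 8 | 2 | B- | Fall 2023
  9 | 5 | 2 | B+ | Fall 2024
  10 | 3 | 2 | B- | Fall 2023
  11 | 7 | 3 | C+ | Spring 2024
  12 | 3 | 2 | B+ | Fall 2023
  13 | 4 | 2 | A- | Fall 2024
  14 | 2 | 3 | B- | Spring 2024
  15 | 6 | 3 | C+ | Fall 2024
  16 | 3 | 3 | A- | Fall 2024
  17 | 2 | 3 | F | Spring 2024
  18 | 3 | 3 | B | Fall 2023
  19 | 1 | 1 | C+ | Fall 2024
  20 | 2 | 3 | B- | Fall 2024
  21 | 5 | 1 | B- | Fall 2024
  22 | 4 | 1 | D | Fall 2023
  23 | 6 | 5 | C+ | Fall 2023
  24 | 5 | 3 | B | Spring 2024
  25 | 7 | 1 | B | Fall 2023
SELECT name, year FROM students ORDER BY year DESC LIMIT 5

Execution result:
name | year
Jack Martinez | 4
Eve Davis | 4
Bob Davis | 4
David Garcia | 3
Carol Miller | 3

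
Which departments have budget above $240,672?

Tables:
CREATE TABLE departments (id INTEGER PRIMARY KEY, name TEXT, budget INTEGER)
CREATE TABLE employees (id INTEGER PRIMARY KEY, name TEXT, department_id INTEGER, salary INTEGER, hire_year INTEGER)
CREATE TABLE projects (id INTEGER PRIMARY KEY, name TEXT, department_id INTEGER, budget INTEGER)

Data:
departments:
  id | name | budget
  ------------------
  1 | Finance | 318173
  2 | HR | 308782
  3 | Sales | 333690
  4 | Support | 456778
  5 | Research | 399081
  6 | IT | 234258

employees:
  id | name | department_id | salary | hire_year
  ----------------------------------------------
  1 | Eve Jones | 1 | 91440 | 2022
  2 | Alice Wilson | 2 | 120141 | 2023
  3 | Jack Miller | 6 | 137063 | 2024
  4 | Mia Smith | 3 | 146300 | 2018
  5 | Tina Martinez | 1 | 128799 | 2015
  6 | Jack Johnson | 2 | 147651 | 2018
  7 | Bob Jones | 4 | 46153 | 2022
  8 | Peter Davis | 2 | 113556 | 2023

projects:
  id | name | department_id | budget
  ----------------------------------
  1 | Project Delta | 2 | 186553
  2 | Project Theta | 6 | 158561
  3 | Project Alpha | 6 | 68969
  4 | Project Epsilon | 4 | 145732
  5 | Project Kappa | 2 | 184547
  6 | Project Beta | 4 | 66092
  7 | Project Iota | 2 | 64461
SELECT name, budget FROM departments WHERE budget > 240672

Execution result:
name | budget
Finance | 318173
HR | 308782
Sales | 333690
Support | 456778
Research | 399081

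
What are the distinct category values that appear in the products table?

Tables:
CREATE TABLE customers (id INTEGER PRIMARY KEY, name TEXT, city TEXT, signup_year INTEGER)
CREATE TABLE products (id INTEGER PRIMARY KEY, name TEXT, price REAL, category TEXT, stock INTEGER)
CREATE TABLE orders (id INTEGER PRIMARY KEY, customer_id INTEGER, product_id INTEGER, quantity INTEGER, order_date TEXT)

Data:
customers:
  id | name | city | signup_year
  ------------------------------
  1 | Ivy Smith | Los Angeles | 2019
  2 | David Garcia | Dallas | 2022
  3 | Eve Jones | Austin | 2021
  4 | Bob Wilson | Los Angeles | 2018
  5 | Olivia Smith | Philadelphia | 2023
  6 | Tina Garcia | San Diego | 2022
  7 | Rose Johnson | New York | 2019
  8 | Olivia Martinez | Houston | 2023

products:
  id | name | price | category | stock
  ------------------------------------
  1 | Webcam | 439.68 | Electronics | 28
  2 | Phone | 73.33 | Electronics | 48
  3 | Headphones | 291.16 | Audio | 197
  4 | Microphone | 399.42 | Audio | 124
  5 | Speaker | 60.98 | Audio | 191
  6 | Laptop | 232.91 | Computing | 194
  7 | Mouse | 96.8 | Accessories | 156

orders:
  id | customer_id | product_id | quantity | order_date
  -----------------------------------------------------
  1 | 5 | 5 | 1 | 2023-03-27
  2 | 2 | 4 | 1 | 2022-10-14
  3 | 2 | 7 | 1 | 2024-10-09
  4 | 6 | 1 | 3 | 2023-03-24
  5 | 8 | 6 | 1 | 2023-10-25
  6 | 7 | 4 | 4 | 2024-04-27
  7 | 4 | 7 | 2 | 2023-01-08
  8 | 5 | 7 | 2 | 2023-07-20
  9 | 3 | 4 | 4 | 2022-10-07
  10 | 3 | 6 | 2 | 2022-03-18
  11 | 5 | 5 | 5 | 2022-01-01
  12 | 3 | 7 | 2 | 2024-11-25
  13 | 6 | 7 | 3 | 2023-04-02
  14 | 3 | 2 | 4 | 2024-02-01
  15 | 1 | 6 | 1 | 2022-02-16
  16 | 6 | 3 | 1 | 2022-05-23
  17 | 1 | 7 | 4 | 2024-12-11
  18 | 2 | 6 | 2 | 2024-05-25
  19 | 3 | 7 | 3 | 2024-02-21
SELECT DISTINCT category FROM products

Execution result:
category
Electronics
Audio
Computing
Accessories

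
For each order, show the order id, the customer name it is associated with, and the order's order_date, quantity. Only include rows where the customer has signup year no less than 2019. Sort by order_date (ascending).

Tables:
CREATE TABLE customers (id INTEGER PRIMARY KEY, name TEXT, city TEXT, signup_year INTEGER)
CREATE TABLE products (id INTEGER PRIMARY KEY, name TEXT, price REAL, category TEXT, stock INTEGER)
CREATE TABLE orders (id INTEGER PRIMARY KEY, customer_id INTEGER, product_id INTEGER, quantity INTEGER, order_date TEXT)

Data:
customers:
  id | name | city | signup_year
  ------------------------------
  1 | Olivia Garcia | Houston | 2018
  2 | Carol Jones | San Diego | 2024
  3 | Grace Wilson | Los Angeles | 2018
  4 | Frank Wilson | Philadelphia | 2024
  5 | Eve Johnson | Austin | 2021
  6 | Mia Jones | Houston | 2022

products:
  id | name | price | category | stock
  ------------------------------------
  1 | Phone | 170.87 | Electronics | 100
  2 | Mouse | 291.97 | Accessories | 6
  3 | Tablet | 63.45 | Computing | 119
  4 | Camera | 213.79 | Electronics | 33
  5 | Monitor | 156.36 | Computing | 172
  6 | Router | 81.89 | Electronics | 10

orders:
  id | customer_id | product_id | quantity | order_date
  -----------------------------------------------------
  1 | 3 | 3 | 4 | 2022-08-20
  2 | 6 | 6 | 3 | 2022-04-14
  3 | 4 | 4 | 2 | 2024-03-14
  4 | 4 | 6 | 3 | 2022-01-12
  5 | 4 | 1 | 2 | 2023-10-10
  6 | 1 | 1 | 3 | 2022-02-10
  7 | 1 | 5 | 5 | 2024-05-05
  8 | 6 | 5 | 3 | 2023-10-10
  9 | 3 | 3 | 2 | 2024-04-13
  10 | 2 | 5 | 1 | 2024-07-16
SELECT c.id, p.name AS customer, c.order_date, c.quantity FROM orders c JOIN customers p ON c.customer_id = p.id WHERE p.signup_year >= 2019 ORDER BY c.order_date ASC

Execution result:
id | customer | order_date | quantity
4 | Frank Wilson | 2022-01-12 | 3
2 | Mia Jones | 2022-04-14 | 3
5 | Frank Wilson | 2023-10-10 | 2
8 | Mia Jones | 2023-10-10 | 3
3 | Frank Wilson | 2024-03-14 | 2
10 | Carol Jones | 2024-07-16 | 1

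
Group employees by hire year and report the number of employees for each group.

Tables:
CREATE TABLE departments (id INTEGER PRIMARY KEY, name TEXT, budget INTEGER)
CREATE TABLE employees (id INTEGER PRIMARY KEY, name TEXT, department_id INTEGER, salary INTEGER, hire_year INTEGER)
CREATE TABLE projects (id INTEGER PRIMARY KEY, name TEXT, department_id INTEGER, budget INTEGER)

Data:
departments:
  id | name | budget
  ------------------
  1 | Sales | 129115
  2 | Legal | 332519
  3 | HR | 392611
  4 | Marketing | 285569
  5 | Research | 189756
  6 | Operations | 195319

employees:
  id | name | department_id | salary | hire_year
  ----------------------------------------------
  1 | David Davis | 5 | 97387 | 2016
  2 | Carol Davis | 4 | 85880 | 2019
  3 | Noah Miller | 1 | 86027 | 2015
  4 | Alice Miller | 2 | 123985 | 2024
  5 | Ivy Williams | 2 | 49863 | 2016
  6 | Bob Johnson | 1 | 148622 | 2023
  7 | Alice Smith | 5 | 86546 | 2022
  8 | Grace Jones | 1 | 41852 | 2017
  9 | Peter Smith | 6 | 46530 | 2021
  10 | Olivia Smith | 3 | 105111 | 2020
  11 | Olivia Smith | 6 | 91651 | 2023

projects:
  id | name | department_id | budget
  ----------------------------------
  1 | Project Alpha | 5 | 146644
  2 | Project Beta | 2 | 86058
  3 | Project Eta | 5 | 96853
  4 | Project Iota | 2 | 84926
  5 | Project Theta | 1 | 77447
SELECT hire_year, COUNT(*) AS n FROM employees GROUP BY hire_year

Execution result:
hire_year | n
2015 | 1
2016 | 2
2017 | 1
2019 | 1
2020 | 1
2021 | 1
2022 | 1
2023 | 2
2024 | 1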